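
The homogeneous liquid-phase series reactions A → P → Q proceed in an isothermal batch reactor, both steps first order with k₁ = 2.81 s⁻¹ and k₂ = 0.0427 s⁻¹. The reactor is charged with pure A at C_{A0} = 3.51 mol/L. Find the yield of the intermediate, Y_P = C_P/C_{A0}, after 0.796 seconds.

For first-order series with pure A initially, C_P(t) = k₁C_{A0}/(k₂−k₁)·(e^(−k₁t) − e^(−k₂t)).
e^(−k₁t) = e^(−2.81×0.796) = e^(−2.237) = 0.1068; e^(−k₂t) = e^(−0.03399) = 0.9666.
C_P = 2.81×3.51/(0.0427−2.81) × (0.1068−0.9666) = (-3.564)×(-0.8598) = 3.064 mol/L.
Y_P = C_P/C_{A0} = 3.064/3.51 = 0.873.

0.873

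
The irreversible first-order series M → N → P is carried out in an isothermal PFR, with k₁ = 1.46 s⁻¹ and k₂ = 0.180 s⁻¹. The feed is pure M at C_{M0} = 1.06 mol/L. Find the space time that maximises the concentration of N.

The intermediate peaks when r₁ = r₂, i.e. k₁e^(−k₁τ) = k₂e^(−k₂τ), giving τ_opt = ln(k₂/k₁)/(k₂−k₁).
= ln(0.180/1.46)/(0.180−1.46) = ln(0.1233)/-1.280 = -2.093/-1.280 = 1.64 s.

1.64 s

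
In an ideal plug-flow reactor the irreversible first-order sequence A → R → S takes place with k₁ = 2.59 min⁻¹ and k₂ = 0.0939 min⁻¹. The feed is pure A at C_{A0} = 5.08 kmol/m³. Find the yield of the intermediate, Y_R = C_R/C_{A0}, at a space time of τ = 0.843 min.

0.842

The intermediate concentration in a first-order A→B→C sequence is C_R = k₁C_{A0}(e^(−k₁τ) − e^(−k₂τ))/(k₂−k₁).
e^(−k₁τ) = e^(−2.59×0.843) = e^(−2.183) = 0.1127; e^(−k₂τ) = e^(−0.07916) = 0.9239.
C_R = 2.59×5.08/(0.0939−2.59) × (0.1127−0.9239) = (-5.271)×(-0.8112) = 4.276 kmol/m³.
Y_R = C_R/C_{A0} = 4.276/5.08 = 0.842.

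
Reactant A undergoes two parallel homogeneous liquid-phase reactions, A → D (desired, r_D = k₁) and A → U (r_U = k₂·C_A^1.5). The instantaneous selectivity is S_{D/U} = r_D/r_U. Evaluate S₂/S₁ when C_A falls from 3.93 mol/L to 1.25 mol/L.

5.57

S_{D/U} = (k₁/k₂)·C_A^-1.5, so S₂/S₁ = (C_{A,2}/C_{A,1})^-1.5.
= (1.25/3.93)^(-1.5) = (0.3181)^(-1.5) = 5.57.
Selectivity toward D rises as C_A falls — low-concentration operation is favoured.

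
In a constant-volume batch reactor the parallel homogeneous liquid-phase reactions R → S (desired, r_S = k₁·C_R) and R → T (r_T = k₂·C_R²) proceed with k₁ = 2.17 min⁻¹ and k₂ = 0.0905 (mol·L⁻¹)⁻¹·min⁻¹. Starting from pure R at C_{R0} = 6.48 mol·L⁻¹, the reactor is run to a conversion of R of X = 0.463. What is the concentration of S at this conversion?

2.49 mol·L⁻¹

C_R = C_{R0}(1−X) = 3.480 mol·L⁻¹.
Along a PFR/batch, dC_S/dC_R = −r_S/(r_S+r_T) = −k₁/(k₁+k₂·C_R).
Integrating from C_{R0} to C_R: C_S = (2.17/0.0905)·ln[(2.17+0.0905·6.48)/(2.17+0.0905·3.48)] = 23.98·ln(2.756/2.485) = 2.487 mol·L⁻¹.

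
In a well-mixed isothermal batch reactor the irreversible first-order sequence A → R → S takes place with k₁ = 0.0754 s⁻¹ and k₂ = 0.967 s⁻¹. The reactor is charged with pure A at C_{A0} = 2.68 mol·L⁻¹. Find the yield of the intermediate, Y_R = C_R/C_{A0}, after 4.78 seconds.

For first-order series with pure A initially, C_R(t) = k₁C_{A0}/(k₂−k₁)·(e^(−k₁t) − e^(−k₂t)).
e^(−k₁t) = e^(−0.0754×4.78) = e^(−0.3604) = 0.6974; e^(−k₂t) = e^(−4.622) = 0.009831.
C_R = 0.0754×2.68/(0.967−0.0754) × (0.6974−0.009831) = 0.2266×0.6876 = 0.1558 mol·L⁻¹.
Y_R = C_R/C_{A0} = 0.1558/2.68 = 0.0581.

0.0581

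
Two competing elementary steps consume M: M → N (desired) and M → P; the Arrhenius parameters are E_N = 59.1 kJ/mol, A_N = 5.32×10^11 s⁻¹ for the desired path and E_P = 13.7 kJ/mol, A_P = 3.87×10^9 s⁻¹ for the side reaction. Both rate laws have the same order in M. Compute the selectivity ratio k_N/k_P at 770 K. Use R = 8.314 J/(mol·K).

k_N/k_P = (A_N/A_P)·exp[−(E_N−E_P)/(RT)] = (A_N/A_P)·exp[(E_P−E_N)/(RT)].
(E_P−E_N)/(RT) = (13.7−59.1)×10³/(8.314×770) = -45400/6402 = -7.092.
k_N/k_P = (5.32×10^11/3.87×10^9)·exp(-7.092) = 137.5 × 8.319×10^-4 = 0.114.

0.114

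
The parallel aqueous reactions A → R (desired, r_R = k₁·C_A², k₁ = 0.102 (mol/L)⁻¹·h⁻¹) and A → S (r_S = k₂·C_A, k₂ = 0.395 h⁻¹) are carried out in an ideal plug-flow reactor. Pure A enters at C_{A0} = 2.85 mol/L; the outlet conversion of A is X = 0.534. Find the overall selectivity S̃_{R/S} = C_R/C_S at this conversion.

0.531

C_A = C_{A0}(1−X) = 1.328 mol/L.
Along a PFR/batch, dC_S/dC_A = −r_S/(r_R+r_S) = −k₂/(k₂+k₁·C_A).
Integrating from C_{A0} to C_A: C_S = (0.395/0.102)·ln[(0.395+0.102·2.85)/(0.395+0.102·1.33)] = 3.873·ln(0.6857/0.5305) = 0.9940 mol/L.
Then C_R = (C_{A0}−C_A) − C_S = 1.522 − 0.9940 = 0.5279 mol/L.
S̃_{R/S} = C_R/C_S = 0.5279/0.9940 = 0.531.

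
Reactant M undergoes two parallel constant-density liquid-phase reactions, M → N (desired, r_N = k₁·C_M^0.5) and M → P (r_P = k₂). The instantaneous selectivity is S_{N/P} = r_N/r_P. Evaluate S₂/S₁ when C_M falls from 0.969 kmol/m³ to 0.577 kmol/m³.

S_{N/P} = (k₁/k₂)·C_M^0.5, so S₂/S₁ = (C_{M,2}/C_{M,1})^0.5.
= (0.577/0.969)^0.5 = (0.5955)^0.5 = 0.772.
Selectivity toward N falls as C_M falls — high-concentration operation is favoured.

0.772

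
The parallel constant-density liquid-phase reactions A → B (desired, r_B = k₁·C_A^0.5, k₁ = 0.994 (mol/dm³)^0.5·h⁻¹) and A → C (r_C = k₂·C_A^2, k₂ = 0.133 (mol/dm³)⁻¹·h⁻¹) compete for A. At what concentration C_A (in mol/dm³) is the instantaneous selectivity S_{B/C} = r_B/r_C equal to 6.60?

S_{B/C} = (k₁/k₂)·C_A^-1.5 ⇒ C_A = (S·k₂/k₁)^(1/(-1.5)).
= (6.60×0.133/0.994)^(-0.6667) = (0.8831)^(-0.6667) = 1.09 mol/dm³.

1.09 mol/dm³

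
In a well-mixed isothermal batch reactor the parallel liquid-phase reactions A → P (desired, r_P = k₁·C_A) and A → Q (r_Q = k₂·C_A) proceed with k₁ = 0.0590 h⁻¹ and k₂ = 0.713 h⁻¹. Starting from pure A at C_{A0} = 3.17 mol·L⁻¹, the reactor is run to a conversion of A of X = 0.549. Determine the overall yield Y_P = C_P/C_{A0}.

C_A = C_{A0}(1−X) = 1.430 mol·L⁻¹.
Both paths are first order in A, so the instantaneous fraction to P is constant: dC_P/d(−C_A) = k₁/(k₁+k₂) = 0.07642.
C_P = 0.07642·(C_{A0}−C_A) = 0.07642×1.740 = 0.133 mol·L⁻¹.
Y_P = C_P/C_{A0} = 0.1330/3.17 = 0.0420.

0.0420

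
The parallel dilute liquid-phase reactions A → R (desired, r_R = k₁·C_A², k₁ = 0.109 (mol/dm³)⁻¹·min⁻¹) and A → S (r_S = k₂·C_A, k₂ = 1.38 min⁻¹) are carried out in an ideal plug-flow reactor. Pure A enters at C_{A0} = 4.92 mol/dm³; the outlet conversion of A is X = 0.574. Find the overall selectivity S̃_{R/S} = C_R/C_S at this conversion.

C_A = C_{A0}(1−X) = 2.096 mol/dm³.
Along a PFR/batch, dC_S/dC_A = −r_S/(r_R+r_S) = −k₂/(k₂+k₁·C_A).
Integrating from C_{A0} to C_A: C_S = (1.38/0.109)·ln[(1.38+0.109·4.92)/(1.38+0.109·2.10)] = 12.66·ln(1.916/1.608) = 2.217 mol/dm³.
Then C_R = (C_{A0}−C_A) − C_S = 2.824 − 2.217 = 0.6071 mol/dm³.
S̃_{R/S} = C_R/C_S = 0.6071/2.217 = 0.274.

0.274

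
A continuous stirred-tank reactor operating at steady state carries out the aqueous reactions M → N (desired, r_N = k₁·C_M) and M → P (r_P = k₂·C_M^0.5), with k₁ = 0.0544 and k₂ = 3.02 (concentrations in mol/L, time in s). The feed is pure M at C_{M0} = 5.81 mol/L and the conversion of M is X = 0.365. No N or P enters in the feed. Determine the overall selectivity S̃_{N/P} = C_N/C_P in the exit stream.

Exit C_M = C_{M0}(1−X) = 5.81×0.635 = 3.689 mol/L.
Rates in a CSTR are evaluated at the outlet concentration: r_N = 0.0544×3.689 = 0.2007, r_P = 3.02×3.689^0.5 = 5.801.
Overall selectivity = C_N/C_P = r_Nτ/(r_Pτ) = r_N/r_P = 0.0346.

0.0346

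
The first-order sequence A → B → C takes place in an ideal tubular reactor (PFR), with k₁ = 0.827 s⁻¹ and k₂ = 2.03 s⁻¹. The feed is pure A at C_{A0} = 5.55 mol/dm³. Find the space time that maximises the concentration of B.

Setting dC_B/dτ = 0 gives τ_opt = ln(k₂/k₁)/(k₂−k₁).
= ln(2.03/0.827)/(2.03−0.827) = ln(2.455)/1.203 = 0.8980/1.203 = 0.746 s.

0.746 s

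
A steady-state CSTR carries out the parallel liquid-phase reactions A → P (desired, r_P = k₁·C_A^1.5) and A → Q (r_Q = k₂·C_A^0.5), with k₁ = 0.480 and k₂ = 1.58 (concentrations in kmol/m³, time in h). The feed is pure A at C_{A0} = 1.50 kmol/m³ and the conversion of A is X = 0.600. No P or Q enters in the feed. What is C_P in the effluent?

Exit C_A = C_{A0}(1−X) = 1.50×0.400 = 0.6000 kmol/m³.
A CSTR operates uniformly at the exit composition, giving r_P = 0.2231 and r_Q = 1.224 (each k·C_A^n at C_A = 0.6000).
Fraction of consumed A going to P: r_P/(r_P+r_Q) = 0.1542.
C_P = 0.1542·C_{A0}·X = 0.1542×1.50×0.600 = 0.139 kmol/m³.

0.139 kmol/m³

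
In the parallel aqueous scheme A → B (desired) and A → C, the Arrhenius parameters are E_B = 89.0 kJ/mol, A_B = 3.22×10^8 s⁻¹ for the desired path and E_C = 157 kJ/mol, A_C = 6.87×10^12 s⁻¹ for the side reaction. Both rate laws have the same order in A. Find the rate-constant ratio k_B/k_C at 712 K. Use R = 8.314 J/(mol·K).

With equal orders, S_{B/C} = k_B/k_C = (A_B/A_C)·exp[(E_C−E_B)/(RT)].
(E_C−E_B)/(RT) = (157−89.0)×10³/(8.314×712) = 68000/5920 = 11.49.
k_B/k_C = (3.22×10^8/6.87×10^12)·exp(11.49) = 4.687×10^-5 × 97472 = 4.57.

4.57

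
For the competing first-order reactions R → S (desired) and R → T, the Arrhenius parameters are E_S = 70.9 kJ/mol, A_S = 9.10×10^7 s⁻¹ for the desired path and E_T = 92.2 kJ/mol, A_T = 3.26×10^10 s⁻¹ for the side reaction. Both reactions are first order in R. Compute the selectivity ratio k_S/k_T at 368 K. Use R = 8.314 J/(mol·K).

Since both paths have the same order in R, the concentration cancels and S_{S/T} = k_S/k_T = (A_S/A_T)·exp[(E_T−E_S)/(RT)].
(E_T−E_S)/(RT) = (92.2−70.9)×10³/(8.314×368) = 21300/3060 = 6.962.
k_S/k_T = (9.10×10^7/3.26×10^10)·exp(6.962) = 0.002791 × 1056 = 2.95.
Since E_S < E_T, lowering the temperature improves selectivity toward S.

2.95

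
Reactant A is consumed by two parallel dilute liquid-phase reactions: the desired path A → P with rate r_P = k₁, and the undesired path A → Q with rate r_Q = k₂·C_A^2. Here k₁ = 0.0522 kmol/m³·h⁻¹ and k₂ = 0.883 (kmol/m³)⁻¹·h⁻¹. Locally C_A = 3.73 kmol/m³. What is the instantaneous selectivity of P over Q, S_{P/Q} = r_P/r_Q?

0.00425

S_{P/Q} = r_P/r_Q = (k₁)/(k₂·C_A^2) = (k₁/k₂)·C_A^-2.
= (0.0522) / (0.883×3.730^2) = 0.05220/12.29 = 0.00425.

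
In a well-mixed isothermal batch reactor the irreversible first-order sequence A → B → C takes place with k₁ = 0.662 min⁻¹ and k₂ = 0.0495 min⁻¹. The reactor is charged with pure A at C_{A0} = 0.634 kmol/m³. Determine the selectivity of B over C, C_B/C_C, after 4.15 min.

6.48

Solving the coupled first-order balances gives C_B(t) = [k₁/(k₂−k₁)]·C_{A0}·(e^(−k₁t) − e^(−k₂t)).
e^(−k₁t) = e^(−0.662×4.15) = e^(−2.747) = 0.06410; e^(−k₂t) = e^(−0.2054) = 0.8143.
C_B = 0.662×0.634/(0.0495−0.662) × (0.06410−0.8143) = (-0.6852)×(-0.7502) = 0.5141 kmol/m³.
C_A = C_{A0}e^(−k₁t) = 0.04064 kmol/m³, so C_C = C_{A0}−C_A−C_B = 0.07929 kmol/m³; C_B/C_C = 6.48.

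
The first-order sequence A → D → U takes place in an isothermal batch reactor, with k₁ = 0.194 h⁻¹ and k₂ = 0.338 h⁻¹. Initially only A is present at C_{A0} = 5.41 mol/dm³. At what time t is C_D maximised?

3.86 h

For first-order series the maximum of C_D occurs at t_opt = ln(k₂/k₁)/(k₂−k₁).
= ln(0.338/0.194)/(0.338−0.194) = ln(1.742)/0.1440 = 0.5552/0.1440 = 3.86 h.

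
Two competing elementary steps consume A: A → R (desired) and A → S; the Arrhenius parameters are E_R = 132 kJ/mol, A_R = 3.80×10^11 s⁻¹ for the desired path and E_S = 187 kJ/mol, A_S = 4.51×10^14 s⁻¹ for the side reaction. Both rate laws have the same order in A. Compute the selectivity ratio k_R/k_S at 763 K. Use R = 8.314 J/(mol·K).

With equal orders, S_{R/S} = k_R/k_S = (A_R/A_S)·exp[(E_S−E_R)/(RT)].
(E_S−E_R)/(RT) = (187−132)×10³/(8.314×763) = 55000/6344 = 8.670.
k_R/k_S = (3.80×10^11/4.51×10^14)·exp(8.670) = 8.426×10^-4 × 5827 = 4.91.

4.91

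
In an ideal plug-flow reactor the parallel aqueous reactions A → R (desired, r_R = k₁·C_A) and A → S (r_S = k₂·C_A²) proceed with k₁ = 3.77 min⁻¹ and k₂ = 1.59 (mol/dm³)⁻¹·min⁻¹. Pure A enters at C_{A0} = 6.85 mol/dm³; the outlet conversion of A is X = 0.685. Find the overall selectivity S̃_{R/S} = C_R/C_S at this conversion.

0.561

C_A = C_{A0}(1−X) = 2.158 mol/dm³.
Along a PFR/batch, dC_R/dC_A = −r_R/(r_R+r_S) = −k₁/(k₁+k₂·C_A).
Integrating from C_{A0} to C_A: C_R = (3.77/1.59)·ln[(3.77+1.59·6.85)/(3.77+1.59·2.16)] = 2.371·ln(14.66/7.201) = 1.686 mol/dm³.
C_S = (C_{A0}−C_A)−C_R = 3.006 mol/dm³; S̃_{R/S} = 1.686/3.006 = 0.561.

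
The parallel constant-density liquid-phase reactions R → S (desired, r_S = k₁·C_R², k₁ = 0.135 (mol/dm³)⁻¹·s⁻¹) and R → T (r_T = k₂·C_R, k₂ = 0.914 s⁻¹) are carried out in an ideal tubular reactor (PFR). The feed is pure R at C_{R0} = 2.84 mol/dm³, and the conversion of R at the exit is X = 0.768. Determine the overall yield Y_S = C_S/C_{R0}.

0.154

C_R = C_{R0}(1−X) = 0.6589 mol/dm³.
Along a PFR/batch, dC_T/dC_R = −r_T/(r_S+r_T) = −k₂/(k₂+k₁·C_R).
Integrating from C_{R0} to C_R: C_T = (0.914/0.135)·ln[(0.914+0.135·2.84)/(0.914+0.135·0.659)] = 6.770·ln(1.297/1.003) = 1.743 mol/dm³.
Then C_S = (C_{R0}−C_R) − C_T = 2.181 − 1.743 = 0.4383 mol/dm³.
Y_S = C_S/C_{R0} = 0.4383/2.84 = 0.154.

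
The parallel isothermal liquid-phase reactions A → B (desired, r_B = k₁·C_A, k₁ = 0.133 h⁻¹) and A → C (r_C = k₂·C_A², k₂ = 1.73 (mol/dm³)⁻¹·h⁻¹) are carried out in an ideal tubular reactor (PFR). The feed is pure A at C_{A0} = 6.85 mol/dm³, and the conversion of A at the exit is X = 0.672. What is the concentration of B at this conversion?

C_A = C_{A0}(1−X) = 2.247 mol/dm³.
Along a PFR/batch, dC_B/dC_A = −r_B/(r_B+r_C) = −k₁/(k₁+k₂·C_A).
Integrating from C_{A0} to C_A: C_B = (0.133/1.73)·ln[(0.133+1.73·6.85)/(0.133+1.73·2.25)] = 0.07688·ln(11.98/4.020) = 0.08397 mol/dm³.

0.0840 mol/dm³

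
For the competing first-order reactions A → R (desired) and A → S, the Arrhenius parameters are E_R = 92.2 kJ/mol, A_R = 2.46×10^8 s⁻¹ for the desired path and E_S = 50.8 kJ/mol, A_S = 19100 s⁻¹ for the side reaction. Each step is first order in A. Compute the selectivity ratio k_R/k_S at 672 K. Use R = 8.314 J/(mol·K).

k_R/k_S = (A_R/A_S)·exp[−(E_R−E_S)/(RT)] = (A_R/A_S)·exp[(E_S−E_R)/(RT)].
(E_S−E_R)/(RT) = (50.8−92.2)×10³/(8.314×672) = -41400/5587 = -7.410.
k_R/k_S = (2.46×10^8/19100)·exp(-7.410) = 12880 × 6.051×10^-4 = 7.79.
Since E_R > E_S, raising the temperature improves selectivity toward R.

7.79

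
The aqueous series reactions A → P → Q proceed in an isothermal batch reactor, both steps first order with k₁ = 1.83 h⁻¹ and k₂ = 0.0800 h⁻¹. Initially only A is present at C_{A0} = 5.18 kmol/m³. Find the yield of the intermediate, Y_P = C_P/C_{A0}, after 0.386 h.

0.498

For first-order series with pure A initially, C_P(t) = k₁C_{A0}/(k₂−k₁)·(e^(−k₁t) − e^(−k₂t)).
e^(−k₁t) = e^(−1.83×0.386) = e^(−0.7064) = 0.4934; e^(−k₂t) = e^(−0.03088) = 0.9696.
C_P = 1.83×5.18/(0.0800−1.83) × (0.4934−0.9696) = (-5.417)×(-0.4762) = 2.579 kmol/m³.
Y_P = C_P/C_{A0} = 2.579/5.18 = 0.498.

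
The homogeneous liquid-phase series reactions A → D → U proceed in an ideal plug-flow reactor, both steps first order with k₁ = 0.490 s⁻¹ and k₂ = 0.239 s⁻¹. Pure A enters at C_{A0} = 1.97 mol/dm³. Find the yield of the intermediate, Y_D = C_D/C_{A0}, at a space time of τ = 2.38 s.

0.497

For first-order series with pure A initially, C_D(τ) = k₁C_{A0}/(k₂−k₁)·(e^(−k₁τ) − e^(−k₂τ)).
e^(−k₁τ) = e^(−0.490×2.38) = e^(−1.166) = 0.3115; e^(−k₂τ) = e^(−0.5688) = 0.5662.
C_D = 0.490×1.97/(0.239−0.490) × (0.3115−0.5662) = (-3.846)×(-0.2546) = 0.9793 mol/dm³.
Y_D = C_D/C_{A0} = 0.9793/1.97 = 0.497.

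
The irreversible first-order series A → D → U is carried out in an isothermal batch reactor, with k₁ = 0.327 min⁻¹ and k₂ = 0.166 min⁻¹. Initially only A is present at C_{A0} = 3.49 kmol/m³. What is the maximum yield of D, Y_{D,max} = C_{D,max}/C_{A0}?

0.497

Evaluating C_D at t_opt = ln(k₂/k₁)/(k₂−k₁) gives C_{D,max}/C_{A0} = (k₁/k₂)^[k₂/(k₂−k₁)].
= (0.327/0.166)^(0.166/(0.166−0.327)) = (1.970)^(-1.031) = 0.4971.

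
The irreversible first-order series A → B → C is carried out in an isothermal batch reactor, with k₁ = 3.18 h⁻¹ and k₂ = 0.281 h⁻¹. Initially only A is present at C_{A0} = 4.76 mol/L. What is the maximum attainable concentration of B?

3.76 mol/L

Evaluating C_B at t_opt = ln(k₂/k₁)/(k₂−k₁) gives C_{B,max}/C_{A0} = (k₁/k₂)^[k₂/(k₂−k₁)].
= (3.18/0.281)^(0.281/(0.281−3.18)) = (11.32)^(-0.09693) = 0.7904.
C_{B,max} = 0.7904×4.76 = 3.76 mol/L.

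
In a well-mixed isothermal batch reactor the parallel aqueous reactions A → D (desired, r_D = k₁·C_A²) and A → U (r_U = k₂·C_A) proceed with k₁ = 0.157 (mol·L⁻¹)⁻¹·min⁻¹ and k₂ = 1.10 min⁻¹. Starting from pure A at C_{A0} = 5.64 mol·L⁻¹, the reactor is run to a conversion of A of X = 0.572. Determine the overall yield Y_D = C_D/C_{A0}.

C_A = C_{A0}(1−X) = 2.414 mol·L⁻¹.
Along a PFR/batch, dC_U/dC_A = −r_U/(r_D+r_U) = −k₂/(k₂+k₁·C_A).
Integrating from C_{A0} to C_A: C_U = (1.10/0.157)·ln[(1.10+0.157·5.64)/(1.10+0.157·2.41)] = 7.006·ln(1.985/1.479) = 2.063 mol·L⁻¹.
Then C_D = (C_{A0}−C_A) − C_U = 3.226 − 2.063 = 1.163 mol·L⁻¹.
Y_D = C_D/C_{A0} = 1.163/5.64 = 0.206.

0.206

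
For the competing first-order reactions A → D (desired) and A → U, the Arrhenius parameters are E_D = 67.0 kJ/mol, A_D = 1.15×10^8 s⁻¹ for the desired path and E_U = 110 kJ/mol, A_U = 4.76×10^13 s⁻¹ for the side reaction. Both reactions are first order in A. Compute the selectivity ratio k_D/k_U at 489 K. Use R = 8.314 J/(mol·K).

Since both paths have the same order in A, the concentration cancels and S_{D/U} = k_D/k_U = (A_D/A_U)·exp[(E_U−E_D)/(RT)].
(E_U−E_D)/(RT) = (110−67.0)×10³/(8.314×489) = 43000/4066 = 10.58.
k_D/k_U = (1.15×10^8/4.76×10^13)·exp(10.58) = 2.416×10^-6 × 39210 = 0.0947.

0.0947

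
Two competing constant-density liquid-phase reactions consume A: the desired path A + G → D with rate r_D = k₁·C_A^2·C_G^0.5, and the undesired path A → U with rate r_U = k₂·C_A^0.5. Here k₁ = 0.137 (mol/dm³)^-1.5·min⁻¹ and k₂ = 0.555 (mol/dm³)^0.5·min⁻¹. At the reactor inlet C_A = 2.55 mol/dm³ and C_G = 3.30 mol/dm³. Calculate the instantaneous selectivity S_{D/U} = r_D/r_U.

1.83

S_{D/U} = r_D/r_U = (k₁·C_A^2·C_G^0.5)/(k₂·C_A^0.5) = (k₁/k₂)·C_A^1.5·C_G^0.5.
= (0.137×2.550^2×3.300^0.5) / (0.555×2.550^0.5) = 1.618/0.8863 = 1.83.
Since the desired path is higher order in A, keeping C_A high (PFR or concentrated feed) favours D.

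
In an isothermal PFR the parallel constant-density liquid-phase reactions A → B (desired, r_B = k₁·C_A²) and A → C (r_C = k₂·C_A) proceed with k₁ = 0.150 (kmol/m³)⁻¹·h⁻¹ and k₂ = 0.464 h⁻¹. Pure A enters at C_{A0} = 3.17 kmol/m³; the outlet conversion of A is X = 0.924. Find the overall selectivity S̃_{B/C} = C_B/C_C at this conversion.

0.502

C_A = C_{A0}(1−X) = 0.2409 kmol/m³.
Along a PFR/batch, dC_C/dC_A = −r_C/(r_B+r_C) = −k₂/(k₂+k₁·C_A).
Integrating from C_{A0} to C_A: C_C = (0.464/0.150)·ln[(0.464+0.150·3.17)/(0.464+0.150·0.241)] = 3.093·ln(0.9395/0.5001) = 1.950 kmol/m³.
Then C_B = (C_{A0}−C_A) − C_C = 2.929 − 1.950 = 0.9788 kmol/m³.
S̃_{B/C} = C_B/C_C = 0.9788/1.950 = 0.502.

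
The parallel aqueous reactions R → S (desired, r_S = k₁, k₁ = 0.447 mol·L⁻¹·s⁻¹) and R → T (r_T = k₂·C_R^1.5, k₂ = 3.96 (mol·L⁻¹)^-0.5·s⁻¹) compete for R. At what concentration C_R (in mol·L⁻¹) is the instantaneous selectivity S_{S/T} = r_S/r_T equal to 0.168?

0.767 mol·L⁻¹

S_{S/T} = (k₁/k₂)·C_R^-1.5 ⇒ C_R = (S·k₂/k₁)^(1/(-1.5)).
= (0.168×3.96/0.447)^(-0.6667) = (1.488)^(-0.6667) = 0.767 mol·L⁻¹.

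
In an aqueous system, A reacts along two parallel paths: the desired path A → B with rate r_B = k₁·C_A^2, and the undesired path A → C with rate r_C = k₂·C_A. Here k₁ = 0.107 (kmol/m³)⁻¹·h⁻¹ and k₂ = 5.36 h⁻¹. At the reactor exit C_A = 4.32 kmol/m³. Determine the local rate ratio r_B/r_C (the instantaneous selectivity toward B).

S_{B/C} = r_B/r_C = (k₁·C_A^2)/(k₂·C_A) = (k₁/k₂)·C_A.
= (0.107×4.320^2) / (5.36×4.320) = 1.997/23.16 = 0.0862.
Since the desired path is higher order in A, keeping C_A high (PFR or concentrated feed) favours B.

0.0862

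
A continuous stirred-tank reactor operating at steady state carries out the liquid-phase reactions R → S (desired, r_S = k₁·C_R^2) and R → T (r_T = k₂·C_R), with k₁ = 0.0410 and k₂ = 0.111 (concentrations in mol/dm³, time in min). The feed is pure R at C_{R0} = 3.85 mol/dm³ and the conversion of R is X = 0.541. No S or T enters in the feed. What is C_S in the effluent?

Exit C_R = C_{R0}(1−X) = 3.85×0.459 = 1.767 mol/dm³.
Rates in a CSTR are evaluated at the outlet concentration: r_S = 0.0410×1.767^2 = 0.1280, r_T = 0.111×1.767 = 0.1962.
Fraction of consumed R going to S: r_S/(r_S+r_T) = 0.3949.
C_S = 0.3949·C_{R0}·X = 0.3949×3.85×0.541 = 0.823 mol/dm³.

0.823 mol/dm³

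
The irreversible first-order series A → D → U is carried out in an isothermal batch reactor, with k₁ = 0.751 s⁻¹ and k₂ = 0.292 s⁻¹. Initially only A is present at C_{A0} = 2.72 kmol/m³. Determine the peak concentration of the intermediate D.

1.49 kmol/m³

For a first-order series the maximum intermediate yield is C_{D,max}/C_{A0} = (k₁/k₂)^[k₂/(k₂−k₁)].
= (0.751/0.292)^(0.292/(0.292−0.751)) = (2.572)^(-0.6362) = 0.5483.
C_{D,max} = 0.5483×2.72 = 1.49 kmol/m³.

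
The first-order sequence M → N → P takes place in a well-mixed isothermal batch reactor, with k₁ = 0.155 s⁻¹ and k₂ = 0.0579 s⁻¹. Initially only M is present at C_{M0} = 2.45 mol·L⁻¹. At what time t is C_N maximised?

10.1 s

Setting dC_N/dt = 0 gives t_opt = ln(k₂/k₁)/(k₂−k₁).
= ln(0.0579/0.155)/(0.0579−0.155) = ln(0.3735)/-0.09710 = -0.9847/-0.09710 = 10.1 s.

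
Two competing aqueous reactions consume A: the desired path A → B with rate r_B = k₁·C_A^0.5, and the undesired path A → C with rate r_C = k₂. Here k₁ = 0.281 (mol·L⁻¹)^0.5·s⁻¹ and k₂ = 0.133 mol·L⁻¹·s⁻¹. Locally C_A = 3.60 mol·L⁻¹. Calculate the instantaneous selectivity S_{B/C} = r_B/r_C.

4.01

S_{B/C} = r_B/r_C = (k₁·C_A^0.5)/(k₂) = (k₁/k₂)·C_A^0.5.
= (0.281×3.600^0.5) / (0.133) = 0.5332/0.1330 = 4.01.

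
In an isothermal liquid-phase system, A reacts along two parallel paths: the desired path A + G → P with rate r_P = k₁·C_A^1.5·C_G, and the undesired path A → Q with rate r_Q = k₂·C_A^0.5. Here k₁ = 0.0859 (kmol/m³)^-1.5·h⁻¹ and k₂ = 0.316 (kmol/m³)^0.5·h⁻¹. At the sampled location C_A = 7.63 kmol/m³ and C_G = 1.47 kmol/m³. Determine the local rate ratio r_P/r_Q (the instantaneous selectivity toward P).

3.05

S_{P/Q} = r_P/r_Q = (k₁·C_A^1.5·C_G)/(k₂·C_A^0.5) = (k₁/k₂)·C_A·C_G.
= (0.0859×7.630^1.5×1.470) / (0.316×7.630^0.5) = 2.661/0.8729 = 3.05.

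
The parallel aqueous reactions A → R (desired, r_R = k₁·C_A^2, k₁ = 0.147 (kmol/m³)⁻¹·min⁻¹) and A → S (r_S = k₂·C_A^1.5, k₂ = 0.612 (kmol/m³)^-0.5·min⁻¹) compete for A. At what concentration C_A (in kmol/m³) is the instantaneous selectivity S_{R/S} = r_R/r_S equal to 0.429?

3.19 kmol/m³

S_{R/S} = (k₁/k₂)·C_A^0.5 ⇒ C_A = (S·k₂/k₁)^(2).
= (0.429×0.612/0.147)^(2) = (1.786)^(2) = 3.19 kmol/m³.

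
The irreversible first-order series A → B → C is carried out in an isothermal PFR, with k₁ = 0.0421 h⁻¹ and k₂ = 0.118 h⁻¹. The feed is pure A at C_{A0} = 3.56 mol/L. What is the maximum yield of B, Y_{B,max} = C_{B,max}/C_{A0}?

At the optimum, C_{B,max}/C_{A0} = (k₁/k₂)^[k₂/(k₂−k₁)].
= (0.0421/0.118)^(0.118/(0.118−0.0421)) = (0.3568)^(1.555) = 0.2014.

0.201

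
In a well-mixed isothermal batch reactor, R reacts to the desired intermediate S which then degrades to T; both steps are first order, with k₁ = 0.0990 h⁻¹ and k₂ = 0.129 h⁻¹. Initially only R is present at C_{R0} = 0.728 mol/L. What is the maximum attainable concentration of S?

For a first-order series the maximum intermediate yield is C_{S,max}/C_{R0} = (k₁/k₂)^[k₂/(k₂−k₁)].
= (0.0990/0.129)^(0.129/(0.129−0.0990)) = (0.7674)^(4.300) = 0.3204.
C_{S,max} = 0.3204×0.728 = 0.233 mol/L.

0.233 mol/L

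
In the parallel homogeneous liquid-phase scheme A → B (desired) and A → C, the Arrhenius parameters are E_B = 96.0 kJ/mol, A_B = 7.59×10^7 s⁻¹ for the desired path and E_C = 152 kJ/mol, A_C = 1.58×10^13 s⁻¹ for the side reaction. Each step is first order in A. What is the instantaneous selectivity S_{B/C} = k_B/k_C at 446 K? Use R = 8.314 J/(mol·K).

17.4

k_B/k_C = (A_B/A_C)·exp[−(E_B−E_C)/(RT)] = (A_B/A_C)·exp[(E_C−E_B)/(RT)].
(E_C−E_B)/(RT) = (152−96.0)×10³/(8.314×446) = 56000/3708 = 15.10.
k_B/k_C = (7.59×10^7/1.58×10^13)·exp(15.10) = 4.804×10^-6 × 3.621×10^6 = 17.4.
Since E_B < E_C, lowering the temperature improves selectivity toward B.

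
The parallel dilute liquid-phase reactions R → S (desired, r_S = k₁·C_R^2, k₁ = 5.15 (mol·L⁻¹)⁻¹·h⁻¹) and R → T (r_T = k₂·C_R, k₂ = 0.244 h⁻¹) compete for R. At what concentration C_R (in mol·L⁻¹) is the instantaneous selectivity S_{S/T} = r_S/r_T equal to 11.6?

0.550 mol·L⁻¹

S_{S/T} = (k₁/k₂)·C_R ⇒ C_R = S·k₂/k₁.
= 11.6×0.244/5.15 = 0.550 mol·L⁻¹.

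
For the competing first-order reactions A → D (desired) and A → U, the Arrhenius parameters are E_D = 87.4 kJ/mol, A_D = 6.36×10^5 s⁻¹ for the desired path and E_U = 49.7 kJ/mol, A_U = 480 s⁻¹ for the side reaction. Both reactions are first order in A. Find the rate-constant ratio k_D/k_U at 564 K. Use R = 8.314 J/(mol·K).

0.427

k_D/k_U = (A_D/A_U)·exp[−(E_D−E_U)/(RT)] = (A_D/A_U)·exp[(E_U−E_D)/(RT)].
(E_U−E_D)/(RT) = (49.7−87.4)×10³/(8.314×564) = -37700/4689 = -8.040.
k_D/k_U = (6.36×10^5/480)·exp(-8.040) = 1325 × 3.223×10^-4 = 0.427.
Since E_D > E_U, raising the temperature improves selectivity toward D.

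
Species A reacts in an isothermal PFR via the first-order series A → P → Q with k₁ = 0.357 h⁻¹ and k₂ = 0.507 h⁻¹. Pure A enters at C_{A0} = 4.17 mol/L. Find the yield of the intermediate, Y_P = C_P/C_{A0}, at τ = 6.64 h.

The intermediate concentration in a first-order A→B→C sequence is C_P = k₁C_{A0}(e^(−k₁τ) − e^(−k₂τ))/(k₂−k₁).
e^(−k₁τ) = e^(−0.357×6.64) = e^(−2.370) = 0.09344; e^(−k₂τ) = e^(−3.366) = 0.03451.
C_P = 0.357×4.17/(0.507−0.357) × (0.09344−0.03451) = 9.925×0.05892 = 0.5848 mol/L.
Y_P = C_P/C_{A0} = 0.5848/4.17 = 0.140.

0.140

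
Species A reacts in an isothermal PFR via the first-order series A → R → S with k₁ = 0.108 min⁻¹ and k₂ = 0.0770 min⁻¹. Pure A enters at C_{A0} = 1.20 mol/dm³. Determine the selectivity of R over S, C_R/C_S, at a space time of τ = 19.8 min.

0.651

For first-order series with pure A initially, C_R(τ) = k₁C_{A0}/(k₂−k₁)·(e^(−k₁τ) − e^(−k₂τ)).
e^(−k₁τ) = e^(−0.108×19.8) = e^(−2.138) = 0.1178; e^(−k₂τ) = e^(−1.525) = 0.2177.
C_R = 0.108×1.20/(0.0770−0.108) × (0.1178−0.2177) = (-4.181)×(-0.09986) = 0.4175 mol/dm³.
C_A = C_{A0}e^(−k₁τ) = 0.1414 mol/dm³, so C_S = C_{A0}−C_A−C_R = 0.6411 mol/dm³; C_R/C_S = 0.651.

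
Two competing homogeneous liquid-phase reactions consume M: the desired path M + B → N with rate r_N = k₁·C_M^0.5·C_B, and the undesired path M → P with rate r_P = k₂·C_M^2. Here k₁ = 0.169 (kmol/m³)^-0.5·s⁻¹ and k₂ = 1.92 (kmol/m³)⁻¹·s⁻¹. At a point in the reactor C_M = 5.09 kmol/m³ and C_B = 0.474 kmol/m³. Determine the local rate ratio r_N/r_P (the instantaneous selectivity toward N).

S_{N/P} = r_N/r_P = (k₁·C_M^0.5·C_B)/(k₂·C_M^2) = (k₁/k₂)·C_M^-1.5·C_B.
= (0.169×5.090^0.5×0.4740) / (1.92×5.090^2) = 0.1807/49.74 = 0.00363.

0.00363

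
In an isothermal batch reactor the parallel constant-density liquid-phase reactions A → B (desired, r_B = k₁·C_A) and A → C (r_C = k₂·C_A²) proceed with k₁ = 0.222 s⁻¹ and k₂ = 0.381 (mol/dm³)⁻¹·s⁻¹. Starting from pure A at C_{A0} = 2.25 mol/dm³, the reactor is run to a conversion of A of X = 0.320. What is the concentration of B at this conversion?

C_A = C_{A0}(1−X) = 1.530 mol/dm³.
Along a PFR/batch, dC_B/dC_A = −r_B/(r_B+r_C) = −k₁/(k₁+k₂·C_A).
Integrating from C_{A0} to C_A: C_B = (0.222/0.381)·ln[(0.222+0.381·2.25)/(0.222+0.381·1.53)] = 0.5827·ln(1.079/0.8049) = 0.1709 mol/dm³.

0.171 mol/dm³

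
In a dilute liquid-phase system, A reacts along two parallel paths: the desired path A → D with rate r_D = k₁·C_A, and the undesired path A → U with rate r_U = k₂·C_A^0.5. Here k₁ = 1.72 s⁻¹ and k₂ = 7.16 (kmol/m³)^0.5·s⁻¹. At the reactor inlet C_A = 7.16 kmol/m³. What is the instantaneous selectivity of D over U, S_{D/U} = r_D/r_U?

S_{D/U} = r_D/r_U = (k₁·C_A)/(k₂·C_A^0.5) = (k₁/k₂)·C_A^0.5.
= (1.72×7.160) / (7.16×7.160^0.5) = 12.32/19.16 = 0.643.
Since the desired path is higher order in A, keeping C_A high (PFR or concentrated feed) favours D.

0.643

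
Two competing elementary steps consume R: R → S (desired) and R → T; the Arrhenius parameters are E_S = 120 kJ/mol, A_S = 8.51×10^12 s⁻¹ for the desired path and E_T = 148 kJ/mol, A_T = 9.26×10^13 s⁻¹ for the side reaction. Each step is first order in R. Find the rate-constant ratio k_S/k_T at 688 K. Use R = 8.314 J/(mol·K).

12.3

Since both paths have the same order in R, the concentration cancels and S_{S/T} = k_S/k_T = (A_S/A_T)·exp[(E_T−E_S)/(RT)].
(E_T−E_S)/(RT) = (148−120)×10³/(8.314×688) = 28000/5720 = 4.895.
k_S/k_T = (8.51×10^12/9.26×10^13)·exp(4.895) = 0.09190 × 133.6 = 12.3.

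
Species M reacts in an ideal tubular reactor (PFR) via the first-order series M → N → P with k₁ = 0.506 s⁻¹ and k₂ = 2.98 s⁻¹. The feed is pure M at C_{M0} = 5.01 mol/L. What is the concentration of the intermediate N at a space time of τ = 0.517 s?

0.569 mol/L

For first-order series with pure M initially, C_N(τ) = k₁C_{M0}/(k₂−k₁)·(e^(−k₁τ) − e^(−k₂τ)).
e^(−k₁τ) = e^(−0.506×0.517) = e^(−0.2616) = 0.7698; e^(−k₂τ) = e^(−1.541) = 0.2142.
C_N = 0.506×5.01/(2.98−0.506) × (0.7698−0.2142) = 1.025×0.5556 = 0.5693 mol/L.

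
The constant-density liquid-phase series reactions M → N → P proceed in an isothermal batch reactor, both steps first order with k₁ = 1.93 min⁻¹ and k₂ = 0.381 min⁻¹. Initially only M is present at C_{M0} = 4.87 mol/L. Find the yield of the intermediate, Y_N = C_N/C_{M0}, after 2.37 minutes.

The intermediate concentration in a first-order A→B→C sequence is C_N = k₁C_{M0}(e^(−k₁t) − e^(−k₂t))/(k₂−k₁).
e^(−k₁t) = e^(−1.93×2.37) = e^(−4.574) = 0.01032; e^(−k₂t) = e^(−0.9030) = 0.4054.
C_N = 1.93×4.87/(0.381−1.93) × (0.01032−0.4054) = (-6.068)×(-0.3950) = 2.397 mol/L.
Y_N = C_N/C_{M0} = 2.397/4.87 = 0.492.

0.492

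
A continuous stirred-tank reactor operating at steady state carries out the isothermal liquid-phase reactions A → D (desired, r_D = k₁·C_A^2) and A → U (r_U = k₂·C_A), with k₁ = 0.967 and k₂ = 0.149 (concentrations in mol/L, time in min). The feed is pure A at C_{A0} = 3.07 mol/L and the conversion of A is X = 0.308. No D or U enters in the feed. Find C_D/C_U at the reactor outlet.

13.8

Exit C_A = C_{A0}(1−X) = 3.07×0.692 = 2.124 mol/L.
In a CSTR the entire volume is at exit conditions, so r_D = 0.967×2.124^2 = 4.364 and r_U = 0.149×2.124 = 0.3165.
Overall selectivity = C_D/C_U = r_Dτ/(r_Uτ) = r_D/r_U = 13.8.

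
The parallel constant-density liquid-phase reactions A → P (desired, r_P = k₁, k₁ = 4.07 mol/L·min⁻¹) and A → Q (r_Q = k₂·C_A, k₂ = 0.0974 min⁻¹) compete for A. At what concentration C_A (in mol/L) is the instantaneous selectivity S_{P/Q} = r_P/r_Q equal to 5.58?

S_{P/Q} = (k₁/k₂)·C_A⁻¹ ⇒ C_A = (S·k₂/k₁)^(-1).
= (5.58×0.0974/4.07)^(-1) = (0.1335)^(-1) = 7.49 mol/L.

7.49 mol/L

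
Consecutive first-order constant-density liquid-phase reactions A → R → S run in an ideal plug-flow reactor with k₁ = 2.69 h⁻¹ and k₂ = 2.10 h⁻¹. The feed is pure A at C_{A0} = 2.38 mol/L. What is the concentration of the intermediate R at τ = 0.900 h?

Solving the coupled first-order balances gives C_R(τ) = [k₁/(k₂−k₁)]·C_{A0}·(e^(−k₁τ) − e^(−k₂τ)).
e^(−k₁τ) = e^(−2.69×0.900) = e^(−2.421) = 0.08883; e^(−k₂τ) = e^(−1.890) = 0.1511.
C_R = 2.69×2.38/(2.10−2.69) × (0.08883−0.1511) = (-10.85)×(-0.06224) = 0.6754 mol/L.

0.675 mol/L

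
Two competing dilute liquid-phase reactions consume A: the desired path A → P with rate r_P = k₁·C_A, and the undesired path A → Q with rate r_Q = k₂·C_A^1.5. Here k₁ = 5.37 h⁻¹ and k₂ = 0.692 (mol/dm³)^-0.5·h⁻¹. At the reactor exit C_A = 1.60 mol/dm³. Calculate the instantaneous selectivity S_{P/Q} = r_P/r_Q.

S_{P/Q} = r_P/r_Q = (k₁·C_A)/(k₂·C_A^1.5) = (k₁/k₂)·C_A^-0.5.
= (5.37×1.600) / (0.692×1.600^1.5) = 8.592/1.401 = 6.13.
The undesired path is higher order in A, so low C_A (CSTR or dilute feed) favours P.

6.13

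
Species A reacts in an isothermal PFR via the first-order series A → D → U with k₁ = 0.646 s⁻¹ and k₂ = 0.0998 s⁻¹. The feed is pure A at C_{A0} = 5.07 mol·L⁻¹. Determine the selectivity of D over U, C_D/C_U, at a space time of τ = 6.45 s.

1.58

For first-order series with pure A initially, C_D(τ) = k₁C_{A0}/(k₂−k₁)·(e^(−k₁τ) − e^(−k₂τ)).
e^(−k₁τ) = e^(−0.646×6.45) = e^(−4.167) = 0.01550; e^(−k₂τ) = e^(−0.6437) = 0.5253.
C_D = 0.646×5.07/(0.0998−0.646) × (0.01550−0.5253) = (-5.996)×(-0.5098) = 3.057 mol·L⁻¹.
C_A = C_{A0}e^(−k₁τ) = 0.07860 mol·L⁻¹, so C_U = C_{A0}−C_A−C_D = 1.934 mol·L⁻¹; C_D/C_U = 1.58.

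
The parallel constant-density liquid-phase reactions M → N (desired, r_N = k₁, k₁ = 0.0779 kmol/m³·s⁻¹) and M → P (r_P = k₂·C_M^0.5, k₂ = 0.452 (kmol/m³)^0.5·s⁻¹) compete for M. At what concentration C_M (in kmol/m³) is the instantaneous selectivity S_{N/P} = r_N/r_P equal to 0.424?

S_{N/P} = (k₁/k₂)·C_M^-0.5 ⇒ C_M = (S·k₂/k₁)^(-2).
= (0.424×0.452/0.0779)^(-2) = (2.460)^(-2) = 0.165 kmol/m³.

0.165 kmol/m³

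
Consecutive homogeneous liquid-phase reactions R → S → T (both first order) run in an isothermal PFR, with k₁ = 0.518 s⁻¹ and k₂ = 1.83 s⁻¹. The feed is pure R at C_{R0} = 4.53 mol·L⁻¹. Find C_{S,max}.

At the optimum, C_{S,max}/C_{R0} = (k₁/k₂)^[k₂/(k₂−k₁)].
= (0.518/1.83)^(1.83/(1.83−0.518)) = (0.2831)^(1.395) = 0.1720.
C_{S,max} = 0.1720×4.53 = 0.779 mol·L⁻¹.

0.779 mol·L⁻¹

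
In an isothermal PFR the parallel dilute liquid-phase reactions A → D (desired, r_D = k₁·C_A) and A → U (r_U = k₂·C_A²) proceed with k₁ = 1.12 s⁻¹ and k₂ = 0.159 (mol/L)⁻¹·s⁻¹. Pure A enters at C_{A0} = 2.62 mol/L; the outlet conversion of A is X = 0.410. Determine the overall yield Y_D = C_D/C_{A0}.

C_A = C_{A0}(1−X) = 1.546 mol/L.
Along a PFR/batch, dC_D/dC_A = −r_D/(r_D+r_U) = −k₁/(k₁+k₂·C_A).
Integrating from C_{A0} to C_A: C_D = (1.12/0.159)·ln[(1.12+0.159·2.62)/(1.12+0.159·1.55)] = 7.044·ln(1.537/1.366) = 0.8300 mol/L.
Y_D = C_D/C_{A0} = 0.8300/2.62 = 0.317.

0.317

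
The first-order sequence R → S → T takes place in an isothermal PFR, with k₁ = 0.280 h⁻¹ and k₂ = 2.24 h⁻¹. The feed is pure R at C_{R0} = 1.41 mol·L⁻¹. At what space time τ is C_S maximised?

1.06 h

Setting dC_S/dτ = 0 gives τ_opt = ln(k₂/k₁)/(k₂−k₁).
= ln(2.24/0.280)/(2.24−0.280) = ln(8.000)/1.960 = 2.079/1.960 = 1.06 h.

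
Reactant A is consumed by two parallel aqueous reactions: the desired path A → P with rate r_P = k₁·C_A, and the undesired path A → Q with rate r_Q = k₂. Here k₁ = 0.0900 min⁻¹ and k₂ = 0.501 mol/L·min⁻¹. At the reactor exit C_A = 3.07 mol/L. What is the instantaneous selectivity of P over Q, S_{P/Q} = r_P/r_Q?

S_{P/Q} = r_P/r_Q = (k₁·C_A)/(k₂) = (k₁/k₂)·C_A.
= (0.0900×3.070) / (0.501) = 0.2763/0.5010 = 0.551.
Since the desired path is higher order in A, keeping C_A high (PFR or concentrated feed) favours P.

0.551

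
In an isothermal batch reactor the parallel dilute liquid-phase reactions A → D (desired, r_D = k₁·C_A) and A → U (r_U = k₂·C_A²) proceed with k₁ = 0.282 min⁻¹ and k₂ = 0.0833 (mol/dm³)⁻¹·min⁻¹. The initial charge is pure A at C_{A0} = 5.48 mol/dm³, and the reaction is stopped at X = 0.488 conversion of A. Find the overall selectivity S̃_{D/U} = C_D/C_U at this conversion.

C_A = C_{A0}(1−X) = 2.806 mol/dm³.
Along a PFR/batch, dC_D/dC_A = −r_D/(r_D+r_U) = −k₁/(k₁+k₂·C_A).
Integrating from C_{A0} to C_A: C_D = (0.282/0.0833)·ln[(0.282+0.0833·5.48)/(0.282+0.0833·2.81)] = 3.385·ln(0.7385/0.5157) = 1.215 mol/dm³.
C_U = (C_{A0}−C_A)−C_D = 1.459 mol/dm³; S̃_{D/U} = 1.215/1.459 = 0.833.

0.833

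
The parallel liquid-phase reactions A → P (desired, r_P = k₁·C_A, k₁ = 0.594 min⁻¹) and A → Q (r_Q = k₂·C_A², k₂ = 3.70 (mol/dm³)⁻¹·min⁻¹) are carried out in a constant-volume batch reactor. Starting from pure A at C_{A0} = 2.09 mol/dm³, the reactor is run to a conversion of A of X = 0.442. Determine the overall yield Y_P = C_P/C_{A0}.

C_A = C_{A0}(1−X) = 1.166 mol/dm³.
Along a PFR/batch, dC_P/dC_A = −r_P/(r_P+r_Q) = −k₁/(k₁+k₂·C_A).
Integrating from C_{A0} to C_A: C_P = (0.594/3.70)·ln[(0.594+3.70·2.09)/(0.594+3.70·1.17)] = 0.1605·ln(8.327/4.909) = 0.08483 mol/dm³.
Y_P = C_P/C_{A0} = 0.08483/2.09 = 0.0406.

0.0406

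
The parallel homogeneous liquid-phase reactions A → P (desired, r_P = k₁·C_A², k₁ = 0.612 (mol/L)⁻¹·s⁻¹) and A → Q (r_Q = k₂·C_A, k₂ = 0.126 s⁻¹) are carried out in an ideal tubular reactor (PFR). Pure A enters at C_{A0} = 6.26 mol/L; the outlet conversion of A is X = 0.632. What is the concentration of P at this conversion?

C_A = C_{A0}(1−X) = 2.304 mol/L.
Along a PFR/batch, dC_Q/dC_A = −r_Q/(r_P+r_Q) = −k₂/(k₂+k₁·C_A).
Integrating from C_{A0} to C_A: C_Q = (0.126/0.612)·ln[(0.126+0.612·6.26)/(0.126+0.612·2.30)] = 0.2059·ln(3.957/1.536) = 0.1949 mol/L.
Then C_P = (C_{A0}−C_A) − C_Q = 3.956 − 0.1949 = 3.761 mol/L.

3.76 mol/L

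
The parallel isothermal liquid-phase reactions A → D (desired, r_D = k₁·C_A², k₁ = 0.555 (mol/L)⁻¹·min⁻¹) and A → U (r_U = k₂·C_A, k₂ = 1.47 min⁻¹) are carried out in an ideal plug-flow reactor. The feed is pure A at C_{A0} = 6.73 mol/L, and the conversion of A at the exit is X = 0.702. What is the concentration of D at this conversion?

2.87 mol/L

C_A = C_{A0}(1−X) = 2.006 mol/L.
Along a PFR/batch, dC_U/dC_A = −r_U/(r_D+r_U) = −k₂/(k₂+k₁·C_A).
Integrating from C_{A0} to C_A: C_U = (1.47/0.555)·ln[(1.47+0.555·6.73)/(1.47+0.555·2.01)] = 2.649·ln(5.205/2.583) = 1.856 mol/L.
Then C_D = (C_{A0}−C_A) − C_U = 4.724 − 1.856 = 2.869 mol/L.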